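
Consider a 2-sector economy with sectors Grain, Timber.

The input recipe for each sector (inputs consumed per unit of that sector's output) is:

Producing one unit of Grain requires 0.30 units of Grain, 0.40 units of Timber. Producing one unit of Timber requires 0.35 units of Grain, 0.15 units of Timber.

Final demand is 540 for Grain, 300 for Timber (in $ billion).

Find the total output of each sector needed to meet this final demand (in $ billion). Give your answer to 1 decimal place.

x_1 = 1239.6, x_2 = 936.3

I − A =
  [   0.70    -0.35]
  [  -0.40     0.85]
det(I−A) = (0.70)(0.85) − (-0.35)(-0.40) = 0.4550
adj(I−A) = [[0.85, 0.35], [0.40, 0.70]]
(I − A)⁻¹ = adj(I−A) / det(I−A) ≈
  [   1.8681     0.7692]
  [   0.8791     1.5385]
x = (I − A)⁻¹ d = adj(I−A)·d / det(I−A), with det(I−A) = 0.4550:
  x_1 = (0.85·540 + 0.35·300) / 0.4550 = 564.00 / 0.4550 ≈ 1239.6
  x_2 = (0.40·540 + 0.70·300) / 0.4550 = 426.00 / 0.4550 ≈ 936.3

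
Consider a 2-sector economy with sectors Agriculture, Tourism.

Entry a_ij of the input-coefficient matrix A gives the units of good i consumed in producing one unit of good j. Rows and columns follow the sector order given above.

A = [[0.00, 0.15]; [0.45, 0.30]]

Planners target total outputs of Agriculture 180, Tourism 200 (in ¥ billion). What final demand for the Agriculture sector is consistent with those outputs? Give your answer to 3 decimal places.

I − A =
  [   1.00    -0.15]
  [  -0.45     0.70]
d = (I − A) x:
  d_1 = (+1.00)·180 + (-0.15)·200 = 150.000
  d_2 = (-0.45)·180 + (+0.70)·200 = 59.000

d_1 = 150.000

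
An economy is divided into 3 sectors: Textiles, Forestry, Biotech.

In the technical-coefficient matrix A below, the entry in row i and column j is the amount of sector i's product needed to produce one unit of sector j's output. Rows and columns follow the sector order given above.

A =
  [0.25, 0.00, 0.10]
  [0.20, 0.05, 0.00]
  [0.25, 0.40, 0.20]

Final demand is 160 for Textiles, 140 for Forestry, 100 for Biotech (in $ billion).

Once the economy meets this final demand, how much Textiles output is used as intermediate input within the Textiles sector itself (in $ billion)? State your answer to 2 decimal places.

z_11 = 63.49

I − A =
  [   0.75     0.00    -0.10]
  [  -0.20     0.95     0.00]
  [  -0.25    -0.40     0.80]
Cofactors of I−A, C_ij = (−1)^(i+j)·(minor ij) (rows/columns in the sector order above):
  C_11 = (0.95)(0.80) − (0.00)(-0.40) = 0.7600
  C_12 = −[(-0.20)(0.80) − (0.00)(-0.25)] = 0.1600
  C_13 = (-0.20)(-0.40) − (0.95)(-0.25) = 0.3175
  C_21 = −[(0.00)(0.80) − (-0.10)(-0.40)] = 0.0400
  C_22 = (0.75)(0.80) − (-0.10)(-0.25) = 0.5750
  C_23 = −[(0.75)(-0.40) − (0.00)(-0.25)] = 0.3000
  C_31 = (0.00)(0.00) − (-0.10)(0.95) = 0.0950
  C_32 = −[(0.75)(0.00) − (-0.10)(-0.20)] = 0.0200
  C_33 = (0.75)(0.95) − (0.00)(-0.20) = 0.7125
det(I−A) = Σ_j (I−A)_1j·C_1j = (0.75)(0.7600) + (0.00)(0.1600) + (-0.10)(0.3175) = 0.53825
adj(I−A) = Cᵀ =
  [ 0.7600   0.0400   0.0950]
  [ 0.1600   0.5750   0.0200]
  [ 0.3175   0.3000   0.7125]
(I − A)⁻¹ = adj(I−A) / det(I−A) ≈
  [   1.4120     0.0743     0.1765]
  [   0.2973     1.0683     0.0372]
  [   0.5899     0.5574     1.3237]
First solve x = (I − A)⁻¹ d = adj(I−A)·d / det(I−A); in particular x_1 = (0.7600·160 + 0.0400·140 + 0.0950·100) / 0.53825 = 136.70 / 0.53825 ≈ 253.9712.
Intermediate flow from 1 to 1: z_11 = a_11 · x_1 = 0.25 × 136.70 / 0.53825 = 34.175 / 0.53825 ≈ 63.49.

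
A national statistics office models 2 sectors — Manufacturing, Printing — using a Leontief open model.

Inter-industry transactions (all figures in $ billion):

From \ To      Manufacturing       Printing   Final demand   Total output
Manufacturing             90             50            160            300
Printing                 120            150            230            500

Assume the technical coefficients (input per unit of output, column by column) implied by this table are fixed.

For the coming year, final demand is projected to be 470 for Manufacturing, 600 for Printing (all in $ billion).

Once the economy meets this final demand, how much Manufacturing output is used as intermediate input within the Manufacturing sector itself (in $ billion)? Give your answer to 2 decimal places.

Technical coefficients a_ij = z_ij / X_j:
  a_11 = 90/300 = 0.30, a_21 = 120/300 = 0.40
  a_12 = 50/500 = 0.10, a_22 = 150/500 = 0.30
I − A =
  [   0.70    -0.10]
  [  -0.40     0.70]
det(I−A) = (0.70)(0.70) − (-0.10)(-0.40) = 0.4500
adj(I−A) = [[0.70, 0.10], [0.40, 0.70]]
(I − A)⁻¹ = adj(I−A) / det(I−A) ≈
  [   1.5556     0.2222]
  [   0.8889     1.5556]
First solve x = (I − A)⁻¹ d = adj(I−A)·d / det(I−A); in particular x_1 = (0.70·470 + 0.10·600) / 0.4500 = 389.00 / 0.4500 ≈ 864.4444.
Intermediate flow from 1 to 1: z_11 = a_11 · x_1 = 0.30 × 389.00 / 0.4500 = 116.70 / 0.4500 ≈ 259.33.

z_11 = 259.33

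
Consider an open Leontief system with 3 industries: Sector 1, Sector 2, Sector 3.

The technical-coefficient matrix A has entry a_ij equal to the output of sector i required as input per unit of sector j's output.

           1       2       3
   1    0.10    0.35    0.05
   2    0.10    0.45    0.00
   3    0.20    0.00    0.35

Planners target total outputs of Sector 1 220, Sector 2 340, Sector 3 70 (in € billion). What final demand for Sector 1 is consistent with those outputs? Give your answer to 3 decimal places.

d_1 = 75.500

I − A =
  [   0.90    -0.35    -0.05]
  [  -0.10     0.55     0.00]
  [  -0.20     0.00     0.65]
d = (I − A) x:
  d_1 = (+0.90)·220 + (-0.35)·340 + (-0.05)·70 = 75.500
  d_2 = (-0.10)·220 + (+0.55)·340 + (+0.00)·70 = 165.000
  d_3 = (-0.20)·220 + (+0.00)·340 + (+0.65)·70 = 1.500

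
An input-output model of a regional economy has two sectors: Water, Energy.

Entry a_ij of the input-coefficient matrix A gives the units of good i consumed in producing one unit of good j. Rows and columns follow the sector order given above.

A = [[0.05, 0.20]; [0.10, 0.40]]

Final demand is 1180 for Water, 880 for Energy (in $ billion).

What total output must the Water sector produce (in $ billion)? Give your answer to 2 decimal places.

x_W = 1607.27

I − A =
  [   0.95    -0.20]
  [  -0.10     0.60]
det(I−A) = (0.95)(0.60) − (-0.20)(-0.10) = 0.5500
adj(I−A) = [[0.60, 0.20], [0.10, 0.95]]
(I − A)⁻¹ = adj(I−A) / det(I−A) ≈
  [   1.0909     0.3636]
  [   0.1818     1.7273]
x = (I − A)⁻¹ d = adj(I−A)·d / det(I−A), with det(I−A) = 0.5500:
  x_W = (0.60·1180 + 0.20·880) / 0.5500 = 884.00 / 0.5500 ≈ 1607.27
  x_E = (0.10·1180 + 0.95·880) / 0.5500 = 954.00 / 0.5500 ≈ 1734.55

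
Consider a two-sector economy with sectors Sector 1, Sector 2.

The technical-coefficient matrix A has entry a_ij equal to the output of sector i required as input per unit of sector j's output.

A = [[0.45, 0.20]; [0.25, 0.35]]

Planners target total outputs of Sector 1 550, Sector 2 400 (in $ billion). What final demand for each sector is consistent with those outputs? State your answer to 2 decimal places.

I − A =
  [   0.55    -0.20]
  [  -0.25     0.65]
d = (I − A) x:
  d_1 = (+0.55)·550 + (-0.20)·400 = 222.50
  d_2 = (-0.25)·550 + (+0.65)·400 = 122.50

d_1 = 222.50, d_2 = 122.50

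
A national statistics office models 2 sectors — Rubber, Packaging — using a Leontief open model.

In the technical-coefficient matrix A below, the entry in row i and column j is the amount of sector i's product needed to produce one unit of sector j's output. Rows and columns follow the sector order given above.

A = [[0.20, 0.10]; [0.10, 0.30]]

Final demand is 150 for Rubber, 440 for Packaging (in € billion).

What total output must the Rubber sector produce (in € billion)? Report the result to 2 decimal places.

I − A =
  [   0.80    -0.10]
  [  -0.10     0.70]
det(I−A) = (0.80)(0.70) − (-0.10)(-0.10) = 0.5500
adj(I−A) = [[0.70, 0.10], [0.10, 0.80]]
(I − A)⁻¹ = adj(I−A) / det(I−A) ≈
  [   1.2727     0.1818]
  [   0.1818     1.4545]
x = (I − A)⁻¹ d = adj(I−A)·d / det(I−A), with det(I−A) = 0.5500:
  x_1 = (0.70·150 + 0.10·440) / 0.5500 = 149.00 / 0.5500 ≈ 270.91
  x_2 = (0.10·150 + 0.80·440) / 0.5500 = 367.00 / 0.5500 ≈ 667.27

x_1 = 270.91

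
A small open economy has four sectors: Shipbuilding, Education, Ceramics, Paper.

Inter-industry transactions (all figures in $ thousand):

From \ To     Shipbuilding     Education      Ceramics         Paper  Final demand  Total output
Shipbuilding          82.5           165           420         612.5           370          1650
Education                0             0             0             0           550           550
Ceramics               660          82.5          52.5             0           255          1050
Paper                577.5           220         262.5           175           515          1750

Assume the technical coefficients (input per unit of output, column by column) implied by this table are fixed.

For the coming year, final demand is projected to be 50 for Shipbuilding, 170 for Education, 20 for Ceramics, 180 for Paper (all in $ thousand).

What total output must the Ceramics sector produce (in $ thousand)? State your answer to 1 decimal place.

Technical coefficients a_ij = z_ij / X_j:
  a_11 = 82.5/1650 = 0.05, a_21 = 0/1650 = 0.00, a_31 = 660/1650 = 0.40, a_41 = 577.5/1650 = 0.35
  a_12 = 165/550 = 0.30, a_22 = 0/550 = 0.00, a_32 = 82.5/550 = 0.15, a_42 = 220/550 = 0.40
  a_13 = 420/1050 = 0.40, a_23 = 0/1050 = 0.00, a_33 = 52.5/1050 = 0.05, a_43 = 262.5/1050 = 0.25
  a_14 = 612.5/1750 = 0.35, a_24 = 0/1750 = 0.00, a_34 = 0/1750 = 0.00, a_44 = 175/1750 = 0.10
I − A =
  [   0.95    -0.30    -0.40    -0.35]
  [   0.00     1.00     0.00     0.00]
  [  -0.40    -0.15     0.95     0.00]
  [  -0.35    -0.40    -0.25     0.90]
Compute the cofactors C_ij = (−1)^(i+j)·(3×3 minor ij) of I−A; the adjugate is their transpose:
adj(I−A) = Cᵀ =
  [ 0.855000   0.456625   0.447500   0.332500]
  [ 0.000000   0.516875   0.000000   0.000000]
  [ 0.360000   0.273875   0.732500   0.140000]
  [ 0.432500   0.483375   0.377500   0.742500]
det(I−A) = Σ_j (I−A)_1j·C_1j = (0.95)(0.855000) + (-0.30)(0.000000) + (-0.40)(0.360000) + (-0.35)(0.432500) = 0.516875
(I − A)⁻¹ = adj(I−A) / det(I−A) ≈
  [   1.6542     0.8834     0.8658     0.6433]
  [   0.0000     1.0000     0.0000     0.0000]
  [   0.6965     0.5299     1.4172     0.2709]
  [   0.8368     0.9352     0.7304     1.4365]
x = (I − A)⁻¹ d = adj(I−A)·d / det(I−A), with det(I−A) = 0.516875:
  x_1 = (0.855000·50 + 0.456625·170 + 0.447500·20 + 0.332500·180) / 0.516875 = 189.17625 / 0.516875 = 366.0
  x_2 = (0.000000·50 + 0.516875·170 + 0.000000·20 + 0.000000·180) / 0.516875 = 87.86875 / 0.516875 = 170.0
  x_3 = (0.360000·50 + 0.273875·170 + 0.732500·20 + 0.140000·180) / 0.516875 = 104.40875 / 0.516875 = 202.0
  x_4 = (0.432500·50 + 0.483375·170 + 0.377500·20 + 0.742500·180) / 0.516875 = 244.99875 / 0.516875 = 474.0

x_3 = 202.0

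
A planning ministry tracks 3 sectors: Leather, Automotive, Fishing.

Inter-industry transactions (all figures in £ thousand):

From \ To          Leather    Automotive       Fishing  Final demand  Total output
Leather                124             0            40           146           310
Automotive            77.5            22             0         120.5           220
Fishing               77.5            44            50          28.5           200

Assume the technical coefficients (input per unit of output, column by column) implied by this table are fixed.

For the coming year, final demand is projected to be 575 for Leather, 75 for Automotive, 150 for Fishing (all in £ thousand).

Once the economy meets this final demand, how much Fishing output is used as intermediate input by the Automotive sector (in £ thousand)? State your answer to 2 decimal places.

Technical coefficients a_ij = z_ij / X_j:
  a_LL = 124/310 = 0.40, a_AL = 77.5/310 = 0.25, a_FL = 77.5/310 = 0.25
  a_LA = 0/220 = 0.00, a_AA = 22/220 = 0.10, a_FA = 44/220 = 0.20
  a_LF = 40/200 = 0.20, a_AF = 0/200 = 0.00, a_FF = 50/200 = 0.25
I − A =
  [   0.60     0.00    -0.20]
  [  -0.25     0.90     0.00]
  [  -0.25    -0.20     0.75]
Cofactors of I−A, C_ij = (−1)^(i+j)·(minor ij) (rows/columns in the sector order above):
  C_11 = (0.90)(0.75) − (0.00)(-0.20) = 0.6750
  C_12 = −[(-0.25)(0.75) − (0.00)(-0.25)] = 0.1875
  C_13 = (-0.25)(-0.20) − (0.90)(-0.25) = 0.2750
  C_21 = −[(0.00)(0.75) − (-0.20)(-0.20)] = 0.0400
  C_22 = (0.60)(0.75) − (-0.20)(-0.25) = 0.4000
  C_23 = −[(0.60)(-0.20) − (0.00)(-0.25)] = 0.1200
  C_31 = (0.00)(0.00) − (-0.20)(0.90) = 0.1800
  C_32 = −[(0.60)(0.00) − (-0.20)(-0.25)] = 0.0500
  C_33 = (0.60)(0.90) − (0.00)(-0.25) = 0.5400
det(I−A) = Σ_j (I−A)_1j·C_1j = (0.60)(0.6750) + (0.00)(0.1875) + (-0.20)(0.2750) = 0.3500
adj(I−A) = Cᵀ =
  [ 0.6750   0.0400   0.1800]
  [ 0.1875   0.4000   0.0500]
  [ 0.2750   0.1200   0.5400]
(I − A)⁻¹ = adj(I−A) / det(I−A) ≈
  [   1.9286     0.1143     0.5143]
  [   0.5357     1.1429     0.1429]
  [   0.7857     0.3429     1.5429]
First solve x = (I − A)⁻¹ d = adj(I−A)·d / det(I−A); in particular x_A = (0.1875·575 + 0.4000·75 + 0.0500·150) / 0.3500 = 145.3125 / 0.3500 ≈ 415.1786.
Intermediate flow from F to A: z_FA = a_FA · x_A = 0.20 × 145.3125 / 0.3500 = 29.0625 / 0.3500 ≈ 83.04.

z_FA = 83.04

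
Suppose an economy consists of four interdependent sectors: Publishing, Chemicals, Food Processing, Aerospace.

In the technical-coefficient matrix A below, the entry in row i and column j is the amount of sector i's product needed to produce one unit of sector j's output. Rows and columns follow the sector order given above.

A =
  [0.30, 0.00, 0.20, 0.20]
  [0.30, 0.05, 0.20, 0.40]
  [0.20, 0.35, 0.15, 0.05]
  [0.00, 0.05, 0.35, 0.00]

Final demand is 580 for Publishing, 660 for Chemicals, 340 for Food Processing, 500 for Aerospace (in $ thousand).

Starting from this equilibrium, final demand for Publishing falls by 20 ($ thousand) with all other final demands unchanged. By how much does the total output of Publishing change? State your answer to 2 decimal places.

I − A =
  [   0.70     0.00    -0.20    -0.20]
  [  -0.30     0.95    -0.20    -0.40]
  [  -0.20    -0.35     0.85    -0.05]
  [   0.00    -0.05    -0.35     1.00]
Compute the cofactors C_ij = (−1)^(i+j)·(3×3 minor ij) of I−A; the adjugate is their transpose:
adj(I−A) = Cᵀ =
  [ 0.654375   0.103500   0.254500   0.185000]
  [ 0.317750   0.528750   0.319000   0.291000]
  [ 0.291750   0.248750   0.648000   0.190250]
  [ 0.118000   0.113500   0.242750   0.457250]
det(I−A) = Σ_j (I−A)_1j·C_1j = (0.70)(0.654375) + (0.00)(0.317750) + (-0.20)(0.291750) + (-0.20)(0.118000) = 0.3761125
(I − A)⁻¹ = adj(I−A) / det(I−A) ≈
  [   1.7398     0.2752     0.6767     0.4919]
  [   0.8448     1.4058     0.8482     0.7737]
  [   0.7757     0.6614     1.7229     0.5058]
  [   0.3137     0.3018     0.6454     1.2157]
Δx = (I − A)⁻¹ Δd with Δd having -20 in the Publishing component and 0 elsewhere.
So Δx_1 = L_11 · (-20), where L_11 = adj(I−A)_11 / det(I−A) = 0.654375 / 0.3761125.
Δx_1 = 0.654375 × (-20) / 0.3761125 = -13.0875 / 0.3761125 ≈ -34.80.

Δx_1 = -34.80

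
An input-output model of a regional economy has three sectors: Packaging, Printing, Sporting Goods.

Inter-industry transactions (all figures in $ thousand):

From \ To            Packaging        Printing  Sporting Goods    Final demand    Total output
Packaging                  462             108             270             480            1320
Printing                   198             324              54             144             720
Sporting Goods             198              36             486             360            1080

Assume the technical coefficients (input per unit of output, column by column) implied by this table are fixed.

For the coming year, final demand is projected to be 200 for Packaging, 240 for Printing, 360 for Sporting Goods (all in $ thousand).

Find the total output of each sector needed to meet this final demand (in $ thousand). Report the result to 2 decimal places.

Technical coefficients a_ij = z_ij / X_j:
  a_11 = 462/1320 = 0.35, a_21 = 198/1320 = 0.15, a_31 = 198/1320 = 0.15
  a_12 = 108/720 = 0.15, a_22 = 324/720 = 0.45, a_32 = 36/720 = 0.05
  a_13 = 270/1080 = 0.25, a_23 = 54/1080 = 0.05, a_33 = 486/1080 = 0.45
I − A =
  [   0.65    -0.15    -0.25]
  [  -0.15     0.55    -0.05]
  [  -0.15    -0.05     0.55]
Cofactors of I−A, C_ij = (−1)^(i+j)·(minor ij) (rows/columns in the sector order above):
  C_11 = (0.55)(0.55) − (-0.05)(-0.05) = 0.3000
  C_12 = −[(-0.15)(0.55) − (-0.05)(-0.15)] = 0.0900
  C_13 = (-0.15)(-0.05) − (0.55)(-0.15) = 0.0900
  C_21 = −[(-0.15)(0.55) − (-0.25)(-0.05)] = 0.0950
  C_22 = (0.65)(0.55) − (-0.25)(-0.15) = 0.3200
  C_23 = −[(0.65)(-0.05) − (-0.15)(-0.15)] = 0.0550
  C_31 = (-0.15)(-0.05) − (-0.25)(0.55) = 0.1450
  C_32 = −[(0.65)(-0.05) − (-0.25)(-0.15)] = 0.0700
  C_33 = (0.65)(0.55) − (-0.15)(-0.15) = 0.3350
det(I−A) = Σ_j (I−A)_1j·C_1j = (0.65)(0.3000) + (-0.15)(0.0900) + (-0.25)(0.0900) = 0.1590
adj(I−A) = Cᵀ =
  [ 0.3000   0.0950   0.1450]
  [ 0.0900   0.3200   0.0700]
  [ 0.0900   0.0550   0.3350]
(I − A)⁻¹ = adj(I−A) / det(I−A) ≈
  [   1.8868     0.5975     0.9119]
  [   0.5660     2.0126     0.4403]
  [   0.5660     0.3459     2.1069]
x = (I − A)⁻¹ d = adj(I−A)·d / det(I−A), with det(I−A) = 0.1590:
  x_1 = (0.3000·200 + 0.0950·240 + 0.1450·360) / 0.1590 = 135.00 / 0.1590 ≈ 849.06
  x_2 = (0.0900·200 + 0.3200·240 + 0.0700·360) / 0.1590 = 120.00 / 0.1590 ≈ 754.72
  x_3 = (0.0900·200 + 0.0550·240 + 0.3350·360) / 0.1590 = 151.80 / 0.1590 ≈ 954.72

x_1 = 849.06, x_2 = 754.72, x_3 = 954.72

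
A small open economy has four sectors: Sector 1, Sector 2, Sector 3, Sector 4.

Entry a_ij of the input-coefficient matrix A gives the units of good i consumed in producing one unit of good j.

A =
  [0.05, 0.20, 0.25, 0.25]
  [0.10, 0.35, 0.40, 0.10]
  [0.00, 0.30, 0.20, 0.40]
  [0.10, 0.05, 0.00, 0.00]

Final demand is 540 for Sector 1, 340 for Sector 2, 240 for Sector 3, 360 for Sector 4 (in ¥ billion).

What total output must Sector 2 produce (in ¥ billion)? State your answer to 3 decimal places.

x_2 = 1532.079

I − A =
  [   0.95    -0.20    -0.25    -0.25]
  [  -0.10     0.65    -0.40    -0.10]
  [   0.00    -0.30     0.80    -0.40]
  [  -0.10    -0.05     0.00     1.00]
Compute the cofactors C_ij = (−1)^(i+j)·(3×3 minor ij) of I−A; the adjugate is their transpose:
adj(I−A) = Cᵀ =
  [ 0.38800   0.25000   0.24625   0.22050]
  [ 0.10400   0.73000   0.39750   0.25800]
  [ 0.06100   0.30450   0.57325   0.27500]
  [ 0.04400   0.06150   0.04450   0.35650]
det(I−A) = Σ_j (I−A)_1j·C_1j = (0.95)(0.38800) + (-0.20)(0.10400) + (-0.25)(0.06100) + (-0.25)(0.04400) = 0.32155
(I − A)⁻¹ = adj(I−A) / det(I−A) ≈
  [   1.2067     0.7775     0.7658     0.6857]
  [   0.3234     2.2703     1.2362     0.8024]
  [   0.1897     0.9470     1.7828     0.8552]
  [   0.1368     0.1913     0.1384     1.1087]
x = (I − A)⁻¹ d = adj(I−A)·d / det(I−A), with det(I−A) = 0.32155:
  x_1 = (0.38800·540 + 0.25000·340 + 0.24625·240 + 0.22050·360) / 0.32155 = 433.00 / 0.32155 ≈ 1346.602
  x_2 = (0.10400·540 + 0.73000·340 + 0.39750·240 + 0.25800·360) / 0.32155 = 492.64 / 0.32155 ≈ 1532.079
  x_3 = (0.06100·540 + 0.30450·340 + 0.57325·240 + 0.27500·360) / 0.32155 = 373.05 / 0.32155 ≈ 1160.162
  x_4 = (0.04400·540 + 0.06150·340 + 0.04450·240 + 0.35650·360) / 0.32155 = 183.69 / 0.32155 ≈ 571.264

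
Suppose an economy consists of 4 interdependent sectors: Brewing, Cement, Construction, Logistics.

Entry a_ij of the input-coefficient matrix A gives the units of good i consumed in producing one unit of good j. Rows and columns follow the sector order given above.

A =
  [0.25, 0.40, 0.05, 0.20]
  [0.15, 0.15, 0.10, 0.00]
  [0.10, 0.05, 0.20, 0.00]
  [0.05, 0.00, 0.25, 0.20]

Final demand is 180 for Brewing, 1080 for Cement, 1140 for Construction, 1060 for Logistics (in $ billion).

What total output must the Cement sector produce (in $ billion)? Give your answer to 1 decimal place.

x_2 = 1805.7

I − A =
  [   0.75    -0.40    -0.05    -0.20]
  [  -0.15     0.85    -0.10     0.00]
  [  -0.10    -0.05     0.80     0.00]
  [  -0.05     0.00    -0.25     0.80]
Compute the cofactors C_ij = (−1)^(i+j)·(3×3 minor ij) of I−A; the adjugate is their transpose:
adj(I−A) = Cᵀ =
  [ 0.540000   0.260500   0.108500   0.135000]
  [ 0.104000   0.463000   0.072500   0.026000]
  [ 0.074000   0.061500   0.453500   0.018500]
  [ 0.056875   0.035500   0.148500   0.449625]
det(I−A) = Σ_j (I−A)_1j·C_1j = (0.75)(0.540000) + (-0.40)(0.104000) + (-0.05)(0.074000) + (-0.20)(0.056875) = 0.348325
(I − A)⁻¹ = adj(I−A) / det(I−A) ≈
  [   1.5503     0.7479     0.3115     0.3876]
  [   0.2986     1.3292     0.2081     0.0746]
  [   0.2124     0.1766     1.3019     0.0531]
  [   0.1633     0.1019     0.4263     1.2908]
x = (I − A)⁻¹ d = adj(I−A)·d / det(I−A), with det(I−A) = 0.348325:
  x_1 = (0.540000·180 + 0.260500·1080 + 0.108500·1140 + 0.135000·1060) / 0.348325 = 645.33 / 0.348325 ≈ 1852.7
  x_2 = (0.104000·180 + 0.463000·1080 + 0.072500·1140 + 0.026000·1060) / 0.348325 = 628.97 / 0.348325 ≈ 1805.7
  x_3 = (0.074000·180 + 0.061500·1080 + 0.453500·1140 + 0.018500·1060) / 0.348325 = 616.34 / 0.348325 ≈ 1769.4
  x_4 = (0.056875·180 + 0.035500·1080 + 0.148500·1140 + 0.449625·1060) / 0.348325 = 694.47 / 0.348325 ≈ 1993.7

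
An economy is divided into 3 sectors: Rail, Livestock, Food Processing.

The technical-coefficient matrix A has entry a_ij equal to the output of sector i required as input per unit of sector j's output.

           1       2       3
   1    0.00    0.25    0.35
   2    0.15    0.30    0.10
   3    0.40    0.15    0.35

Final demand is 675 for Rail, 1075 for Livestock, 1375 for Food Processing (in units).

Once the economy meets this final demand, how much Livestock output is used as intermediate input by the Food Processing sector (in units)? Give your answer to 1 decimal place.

z_23 = 461.7

I − A =
  [   1.00    -0.25    -0.35]
  [  -0.15     0.70    -0.10]
  [  -0.40    -0.15     0.65]
Cofactors of I−A, C_ij = (−1)^(i+j)·(minor ij) (rows/columns in the sector order above):
  C_11 = (0.70)(0.65) − (-0.10)(-0.15) = 0.4400
  C_12 = −[(-0.15)(0.65) − (-0.10)(-0.40)] = 0.1375
  C_13 = (-0.15)(-0.15) − (0.70)(-0.40) = 0.3025
  C_21 = −[(-0.25)(0.65) − (-0.35)(-0.15)] = 0.2150
  C_22 = (1.00)(0.65) − (-0.35)(-0.40) = 0.5100
  C_23 = −[(1.00)(-0.15) − (-0.25)(-0.40)] = 0.2500
  C_31 = (-0.25)(-0.10) − (-0.35)(0.70) = 0.2700
  C_32 = −[(1.00)(-0.10) − (-0.35)(-0.15)] = 0.1525
  C_33 = (1.00)(0.70) − (-0.25)(-0.15) = 0.6625
det(I−A) = Σ_j (I−A)_1j·C_1j = (1.00)(0.4400) + (-0.25)(0.1375) + (-0.35)(0.3025) = 0.29975
adj(I−A) = Cᵀ =
  [ 0.4400   0.2150   0.2700]
  [ 0.1375   0.5100   0.1525]
  [ 0.3025   0.2500   0.6625]
(I − A)⁻¹ = adj(I−A) / det(I−A) ≈
  [   1.4679     0.7173     0.9008]
  [   0.4587     1.7014     0.5088]
  [   1.0092     0.8340     2.2102]
First solve x = (I − A)⁻¹ d = adj(I−A)·d / det(I−A); in particular x_3 = (0.3025·675 + 0.2500·1075 + 0.6625·1375) / 0.29975 = 1383.875 / 0.29975 ≈ 4616.764.
Intermediate flow from 2 to 3: z_23 = a_23 · x_3 = 0.10 × 1383.875 / 0.29975 = 138.3875 / 0.29975 ≈ 461.7.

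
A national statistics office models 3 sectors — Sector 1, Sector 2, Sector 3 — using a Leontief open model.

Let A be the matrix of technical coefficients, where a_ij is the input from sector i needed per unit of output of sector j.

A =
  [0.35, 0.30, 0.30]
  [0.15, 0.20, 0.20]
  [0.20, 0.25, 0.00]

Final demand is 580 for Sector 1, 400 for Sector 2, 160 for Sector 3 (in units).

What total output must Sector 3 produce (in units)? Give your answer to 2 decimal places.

I − A =
  [   0.65    -0.30    -0.30]
  [  -0.15     0.80    -0.20]
  [  -0.20    -0.25     1.00]
Cofactors of I−A, C_ij = (−1)^(i+j)·(minor ij) (rows/columns in the sector order above):
  C_11 = (0.80)(1.00) − (-0.20)(-0.25) = 0.7500
  C_12 = −[(-0.15)(1.00) − (-0.20)(-0.20)] = 0.1900
  C_13 = (-0.15)(-0.25) − (0.80)(-0.20) = 0.1975
  C_21 = −[(-0.30)(1.00) − (-0.30)(-0.25)] = 0.3750
  C_22 = (0.65)(1.00) − (-0.30)(-0.20) = 0.5900
  C_23 = −[(0.65)(-0.25) − (-0.30)(-0.20)] = 0.2225
  C_31 = (-0.30)(-0.20) − (-0.30)(0.80) = 0.3000
  C_32 = −[(0.65)(-0.20) − (-0.30)(-0.15)] = 0.1750
  C_33 = (0.65)(0.80) − (-0.30)(-0.15) = 0.4750
det(I−A) = Σ_j (I−A)_1j·C_1j = (0.65)(0.7500) + (-0.30)(0.1900) + (-0.30)(0.1975) = 0.37125
adj(I−A) = Cᵀ =
  [ 0.7500   0.3750   0.3000]
  [ 0.1900   0.5900   0.1750]
  [ 0.1975   0.2225   0.4750]
(I − A)⁻¹ = adj(I−A) / det(I−A) ≈
  [   2.0202     1.0101     0.8081]
  [   0.5118     1.5892     0.4714]
  [   0.5320     0.5993     1.2795]
x = (I − A)⁻¹ d = adj(I−A)·d / det(I−A), with det(I−A) = 0.37125:
  x_1 = (0.7500·580 + 0.3750·400 + 0.3000·160) / 0.37125 = 633.00 / 0.37125 ≈ 1705.05
  x_2 = (0.1900·580 + 0.5900·400 + 0.1750·160) / 0.37125 = 374.20 / 0.37125 ≈ 1007.95
  x_3 = (0.1975·580 + 0.2225·400 + 0.4750·160) / 0.37125 = 279.55 / 0.37125 ≈ 753.00

x_3 = 753.00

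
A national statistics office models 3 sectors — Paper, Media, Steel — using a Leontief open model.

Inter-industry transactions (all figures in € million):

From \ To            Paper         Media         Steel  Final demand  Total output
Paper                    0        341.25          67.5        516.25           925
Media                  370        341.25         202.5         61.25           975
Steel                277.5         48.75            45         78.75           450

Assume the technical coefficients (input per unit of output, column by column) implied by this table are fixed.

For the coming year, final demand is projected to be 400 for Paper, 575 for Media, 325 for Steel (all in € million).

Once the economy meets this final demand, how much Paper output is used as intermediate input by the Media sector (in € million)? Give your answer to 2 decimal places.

Technical coefficients a_ij = z_ij / X_j:
  a_11 = 0/925 = 0.00, a_21 = 370/925 = 0.40, a_31 = 277.5/925 = 0.30
  a_12 = 341.25/975 = 0.35, a_22 = 341.25/975 = 0.35, a_32 = 48.75/975 = 0.05
  a_13 = 67.5/450 = 0.15, a_23 = 202.5/450 = 0.45, a_33 = 45/450 = 0.10
I − A =
  [   1.00    -0.35    -0.15]
  [  -0.40     0.65    -0.45]
  [  -0.30    -0.05     0.90]
Cofactors of I−A, C_ij = (−1)^(i+j)·(minor ij) (rows/columns in the sector order above):
  C_11 = (0.65)(0.90) − (-0.45)(-0.05) = 0.5625
  C_12 = −[(-0.40)(0.90) − (-0.45)(-0.30)] = 0.4950
  C_13 = (-0.40)(-0.05) − (0.65)(-0.30) = 0.2150
  C_21 = −[(-0.35)(0.90) − (-0.15)(-0.05)] = 0.3225
  C_22 = (1.00)(0.90) − (-0.15)(-0.30) = 0.8550
  C_23 = −[(1.00)(-0.05) − (-0.35)(-0.30)] = 0.1550
  C_31 = (-0.35)(-0.45) − (-0.15)(0.65) = 0.2550
  C_32 = −[(1.00)(-0.45) − (-0.15)(-0.40)] = 0.5100
  C_33 = (1.00)(0.65) − (-0.35)(-0.40) = 0.5100
det(I−A) = Σ_j (I−A)_1j·C_1j = (1.00)(0.5625) + (-0.35)(0.4950) + (-0.15)(0.2150) = 0.3570
adj(I−A) = Cᵀ =
  [ 0.5625   0.3225   0.2550]
  [ 0.4950   0.8550   0.5100]
  [ 0.2150   0.1550   0.5100]
(I − A)⁻¹ = adj(I−A) / det(I−A) ≈
  [   1.5756     0.9034     0.7143]
  [   1.3866     2.3950     1.4286]
  [   0.6022     0.4342     1.4286]
First solve x = (I − A)⁻¹ d = adj(I−A)·d / det(I−A); in particular x_2 = (0.4950·400 + 0.8550·575 + 0.5100·325) / 0.3570 = 855.375 / 0.3570 ≈ 2396.0084.
Intermediate flow from 1 to 2: z_12 = a_12 · x_2 = 0.35 × 855.375 / 0.3570 = 299.38125 / 0.3570 ≈ 838.60.

z_12 = 838.60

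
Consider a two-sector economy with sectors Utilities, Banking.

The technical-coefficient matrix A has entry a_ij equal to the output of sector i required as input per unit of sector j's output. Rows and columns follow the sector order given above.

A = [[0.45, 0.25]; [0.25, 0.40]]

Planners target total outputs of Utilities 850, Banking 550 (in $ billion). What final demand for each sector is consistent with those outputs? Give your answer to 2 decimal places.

I − A =
  [   0.55    -0.25]
  [  -0.25     0.60]
d = (I − A) x:
  d_1 = (+0.55)·850 + (-0.25)·550 = 330.00
  d_2 = (-0.25)·850 + (+0.60)·550 = 117.50

d_1 = 330.00, d_2 = 117.50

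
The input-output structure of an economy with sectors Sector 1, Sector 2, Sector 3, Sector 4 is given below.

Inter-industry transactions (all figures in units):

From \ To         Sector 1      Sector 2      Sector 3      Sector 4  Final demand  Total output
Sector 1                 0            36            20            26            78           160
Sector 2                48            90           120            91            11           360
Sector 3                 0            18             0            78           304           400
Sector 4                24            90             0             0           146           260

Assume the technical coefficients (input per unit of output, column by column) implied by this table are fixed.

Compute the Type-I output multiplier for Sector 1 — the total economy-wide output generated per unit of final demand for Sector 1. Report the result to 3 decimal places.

Technical coefficients a_ij = z_ij / X_j:
  a_11 = 0/160 = 0.00, a_21 = 48/160 = 0.30, a_31 = 0/160 = 0.00, a_41 = 24/160 = 0.15
  a_12 = 36/360 = 0.10, a_22 = 90/360 = 0.25, a_32 = 18/360 = 0.05, a_42 = 90/360 = 0.25
  a_13 = 20/400 = 0.05, a_23 = 120/400 = 0.30, a_33 = 0/400 = 0.00, a_43 = 0/400 = 0.00
  a_14 = 26/260 = 0.10, a_24 = 91/260 = 0.35, a_34 = 78/260 = 0.30, a_44 = 0/260 = 0.00
I − A =
  [   1.00    -0.10    -0.05    -0.10]
  [  -0.30     0.75    -0.30    -0.35]
  [   0.00    -0.05     1.00    -0.30]
  [  -0.15    -0.25     0.00     1.00]
Compute the cofactors C_ij = (−1)^(i+j)·(3×3 minor ij) of I−A; the adjugate is their transpose:
adj(I−A) = Cᵀ =
  [ 0.625000   0.131250   0.070625   0.129625]
  [ 0.366000   0.982750   0.313125   0.474500]
  [ 0.073875   0.128750   0.608500   0.235000]
  [ 0.185250   0.265375   0.088875   0.704250]
det(I−A) = Σ_j (I−A)_1j·C_1j = (1.00)(0.625000) + (-0.10)(0.366000) + (-0.05)(0.073875) + (-0.10)(0.185250) = 0.56618125
(I − A)⁻¹ = adj(I−A) / det(I−A) ≈
  [   1.1039     0.2318     0.1247     0.2289]
  [   0.6464     1.7358     0.5530     0.8381]
  [   0.1305     0.2274     1.0747     0.4151]
  [   0.3272     0.4687     0.1570     1.2439]
The output multiplier for sector j is the column-j sum of the Leontief inverse (I − A)⁻¹ = adj(I−A) / det(I−A).
Column 1 of adj(I−A): (0.625000, 0.366000, 0.073875, 0.185250); det(I−A) = 0.56618125.
m_1 = (0.625000 + 0.366000 + 0.073875 + 0.185250) / 0.56618125 = 1.250125 / 0.56618125 ≈ 2.208.

m_1 = 2.208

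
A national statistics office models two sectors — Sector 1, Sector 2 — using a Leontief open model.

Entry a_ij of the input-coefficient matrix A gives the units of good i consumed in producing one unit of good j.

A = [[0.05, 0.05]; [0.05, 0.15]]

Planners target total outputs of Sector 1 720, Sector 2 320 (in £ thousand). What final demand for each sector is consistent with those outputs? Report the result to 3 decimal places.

d_1 = 668.000, d_2 = 236.000

I − A =
  [   0.95    -0.05]
  [  -0.05     0.85]
d = (I − A) x:
  d_1 = (+0.95)·720 + (-0.05)·320 = 668.000
  d_2 = (-0.05)·720 + (+0.85)·320 = 236.000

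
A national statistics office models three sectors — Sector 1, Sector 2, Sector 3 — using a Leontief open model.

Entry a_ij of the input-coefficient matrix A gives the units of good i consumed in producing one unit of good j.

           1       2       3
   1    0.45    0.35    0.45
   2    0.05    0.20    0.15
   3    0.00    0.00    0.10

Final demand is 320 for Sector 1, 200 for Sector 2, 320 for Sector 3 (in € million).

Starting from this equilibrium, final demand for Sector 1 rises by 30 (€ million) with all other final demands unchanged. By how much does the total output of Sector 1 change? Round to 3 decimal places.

I − A =
  [   0.55    -0.35    -0.45]
  [  -0.05     0.80    -0.15]
  [   0.00     0.00     0.90]
Cofactors of I−A, C_ij = (−1)^(i+j)·(minor ij) (rows/columns in the sector order above):
  C_11 = (0.80)(0.90) − (-0.15)(0.00) = 0.7200
  C_12 = −[(-0.05)(0.90) − (-0.15)(0.00)] = 0.0450
  C_13 = (-0.05)(0.00) − (0.80)(0.00) = 0.0000
  C_21 = −[(-0.35)(0.90) − (-0.45)(0.00)] = 0.3150
  C_22 = (0.55)(0.90) − (-0.45)(0.00) = 0.4950
  C_23 = −[(0.55)(0.00) − (-0.35)(0.00)] = 0.0000
  C_31 = (-0.35)(-0.15) − (-0.45)(0.80) = 0.4125
  C_32 = −[(0.55)(-0.15) − (-0.45)(-0.05)] = 0.1050
  C_33 = (0.55)(0.80) − (-0.35)(-0.05) = 0.4225
det(I−A) = Σ_j (I−A)_1j·C_1j = (0.55)(0.7200) + (-0.35)(0.0450) + (-0.45)(0.0000) = 0.38025
adj(I−A) = Cᵀ =
  [ 0.7200   0.3150   0.4125]
  [ 0.0450   0.4950   0.1050]
  [ 0.0000   0.0000   0.4225]
(I − A)⁻¹ = adj(I−A) / det(I−A) ≈
  [   1.8935     0.8284     1.0848]
  [   0.1183     1.3018     0.2761]
  [   0.0000     0.0000     1.1111]
Δx = (I − A)⁻¹ Δd with Δd having +30 in the Sector 1 component and 0 elsewhere.
So Δx_1 = L_11 · (+30), where L_11 = adj(I−A)_11 / det(I−A) = 0.7200 / 0.38025.
Δx_1 = 0.7200 × (+30) / 0.38025 = 21.60 / 0.38025 ≈ 56.805.

Δx_1 = 56.805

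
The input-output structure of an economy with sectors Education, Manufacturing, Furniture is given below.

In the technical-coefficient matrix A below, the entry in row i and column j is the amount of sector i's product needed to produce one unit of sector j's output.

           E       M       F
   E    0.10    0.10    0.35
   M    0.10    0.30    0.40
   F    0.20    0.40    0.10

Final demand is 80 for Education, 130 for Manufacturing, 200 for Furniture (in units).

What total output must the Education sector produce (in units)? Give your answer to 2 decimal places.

x_E = 362.97

I − A =
  [   0.90    -0.10    -0.35]
  [  -0.10     0.70    -0.40]
  [  -0.20    -0.40     0.90]
Cofactors of I−A, C_ij = (−1)^(i+j)·(minor ij) (rows/columns in the sector order above):
  C_11 = (0.70)(0.90) − (-0.40)(-0.40) = 0.4700
  C_12 = −[(-0.10)(0.90) − (-0.40)(-0.20)] = 0.1700
  C_13 = (-0.10)(-0.40) − (0.70)(-0.20) = 0.1800
  C_21 = −[(-0.10)(0.90) − (-0.35)(-0.40)] = 0.2300
  C_22 = (0.90)(0.90) − (-0.35)(-0.20) = 0.7400
  C_23 = −[(0.90)(-0.40) − (-0.10)(-0.20)] = 0.3800
  C_31 = (-0.10)(-0.40) − (-0.35)(0.70) = 0.2850
  C_32 = −[(0.90)(-0.40) − (-0.35)(-0.10)] = 0.3950
  C_33 = (0.90)(0.70) − (-0.10)(-0.10) = 0.6200
det(I−A) = Σ_j (I−A)_1j·C_1j = (0.90)(0.4700) + (-0.10)(0.1700) + (-0.35)(0.1800) = 0.3430
adj(I−A) = Cᵀ =
  [ 0.4700   0.2300   0.2850]
  [ 0.1700   0.7400   0.3950]
  [ 0.1800   0.3800   0.6200]
(I − A)⁻¹ = adj(I−A) / det(I−A) ≈
  [   1.3703     0.6706     0.8309]
  [   0.4956     2.1574     1.1516]
  [   0.5248     1.1079     1.8076]
x = (I − A)⁻¹ d = adj(I−A)·d / det(I−A), with det(I−A) = 0.3430:
  x_E = (0.4700·80 + 0.2300·130 + 0.2850·200) / 0.3430 = 124.50 / 0.3430 ≈ 362.97
  x_M = (0.1700·80 + 0.7400·130 + 0.3950·200) / 0.3430 = 188.80 / 0.3430 ≈ 550.44
  x_F = (0.1800·80 + 0.3800·130 + 0.6200·200) / 0.3430 = 187.80 / 0.3430 ≈ 547.52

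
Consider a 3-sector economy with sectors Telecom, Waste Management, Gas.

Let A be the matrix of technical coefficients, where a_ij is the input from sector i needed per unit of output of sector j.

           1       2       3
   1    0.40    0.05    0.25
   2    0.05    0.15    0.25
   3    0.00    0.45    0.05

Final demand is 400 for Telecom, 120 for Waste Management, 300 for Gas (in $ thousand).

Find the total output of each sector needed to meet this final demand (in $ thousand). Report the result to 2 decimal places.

I − A =
  [   0.60    -0.05    -0.25]
  [  -0.05     0.85    -0.25]
  [   0.00    -0.45     0.95]
Cofactors of I−A, C_ij = (−1)^(i+j)·(minor ij) (rows/columns in the sector order above):
  C_11 = (0.85)(0.95) − (-0.25)(-0.45) = 0.6950
  C_12 = −[(-0.05)(0.95) − (-0.25)(0.00)] = 0.0475
  C_13 = (-0.05)(-0.45) − (0.85)(0.00) = 0.0225
  C_21 = −[(-0.05)(0.95) − (-0.25)(-0.45)] = 0.1600
  C_22 = (0.60)(0.95) − (-0.25)(0.00) = 0.5700
  C_23 = −[(0.60)(-0.45) − (-0.05)(0.00)] = 0.2700
  C_31 = (-0.05)(-0.25) − (-0.25)(0.85) = 0.2250
  C_32 = −[(0.60)(-0.25) − (-0.25)(-0.05)] = 0.1625
  C_33 = (0.60)(0.85) − (-0.05)(-0.05) = 0.5075
det(I−A) = Σ_j (I−A)_1j·C_1j = (0.60)(0.6950) + (-0.05)(0.0475) + (-0.25)(0.0225) = 0.4090
adj(I−A) = Cᵀ =
  [ 0.6950   0.1600   0.2250]
  [ 0.0475   0.5700   0.1625]
  [ 0.0225   0.2700   0.5075]
(I − A)⁻¹ = adj(I−A) / det(I−A) ≈
  [   1.6993     0.3912     0.5501]
  [   0.1161     1.3936     0.3973]
  [   0.0550     0.6601     1.2408]
x = (I − A)⁻¹ d = adj(I−A)·d / det(I−A), with det(I−A) = 0.4090:
  x_1 = (0.6950·400 + 0.1600·120 + 0.2250·300) / 0.4090 = 364.70 / 0.4090 ≈ 891.69
  x_2 = (0.0475·400 + 0.5700·120 + 0.1625·300) / 0.4090 = 136.15 / 0.4090 ≈ 332.89
  x_3 = (0.0225·400 + 0.2700·120 + 0.5075·300) / 0.4090 = 193.65 / 0.4090 ≈ 473.47

x_1 = 891.69, x_2 = 332.89, x_3 = 473.47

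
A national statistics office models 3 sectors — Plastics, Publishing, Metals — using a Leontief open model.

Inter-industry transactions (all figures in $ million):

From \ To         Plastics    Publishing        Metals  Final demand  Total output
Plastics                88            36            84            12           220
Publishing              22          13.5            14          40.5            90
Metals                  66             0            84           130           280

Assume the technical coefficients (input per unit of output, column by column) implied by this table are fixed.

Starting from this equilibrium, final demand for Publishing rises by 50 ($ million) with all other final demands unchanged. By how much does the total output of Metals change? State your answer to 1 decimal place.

Technical coefficients a_ij = z_ij / X_j:
  a_11 = 88/220 = 0.40, a_21 = 22/220 = 0.10, a_31 = 66/220 = 0.30
  a_12 = 36/90 = 0.40, a_22 = 13.5/90 = 0.15, a_32 = 0/90 = 0.00
  a_13 = 84/280 = 0.30, a_23 = 14/280 = 0.05, a_33 = 84/280 = 0.30
I − A =
  [   0.60    -0.40    -0.30]
  [  -0.10     0.85    -0.05]
  [  -0.30     0.00     0.70]
Cofactors of I−A, C_ij = (−1)^(i+j)·(minor ij) (rows/columns in the sector order above):
  C_11 = (0.85)(0.70) − (-0.05)(0.00) = 0.5950
  C_12 = −[(-0.10)(0.70) − (-0.05)(-0.30)] = 0.0850
  C_13 = (-0.10)(0.00) − (0.85)(-0.30) = 0.2550
  C_21 = −[(-0.40)(0.70) − (-0.30)(0.00)] = 0.2800
  C_22 = (0.60)(0.70) − (-0.30)(-0.30) = 0.3300
  C_23 = −[(0.60)(0.00) − (-0.40)(-0.30)] = 0.1200
  C_31 = (-0.40)(-0.05) − (-0.30)(0.85) = 0.2750
  C_32 = −[(0.60)(-0.05) − (-0.30)(-0.10)] = 0.0600
  C_33 = (0.60)(0.85) − (-0.40)(-0.10) = 0.4700
det(I−A) = Σ_j (I−A)_1j·C_1j = (0.60)(0.5950) + (-0.40)(0.0850) + (-0.30)(0.2550) = 0.2465
adj(I−A) = Cᵀ =
  [ 0.5950   0.2800   0.2750]
  [ 0.0850   0.3300   0.0600]
  [ 0.2550   0.1200   0.4700]
(I − A)⁻¹ = adj(I−A) / det(I−A) ≈
  [   2.4138     1.1359     1.1156]
  [   0.3448     1.3387     0.2434]
  [   1.0345     0.4868     1.9067]
Δx = (I − A)⁻¹ Δd with Δd having +50 in the Publishing component and 0 elsewhere.
So Δx_3 = L_32 · (+50), where L_32 = adj(I−A)_32 / det(I−A) = 0.1200 / 0.2465.
Δx_3 = 0.1200 × (+50) / 0.2465 = 6.00 / 0.2465 ≈ 24.3.

Δx_3 = 24.3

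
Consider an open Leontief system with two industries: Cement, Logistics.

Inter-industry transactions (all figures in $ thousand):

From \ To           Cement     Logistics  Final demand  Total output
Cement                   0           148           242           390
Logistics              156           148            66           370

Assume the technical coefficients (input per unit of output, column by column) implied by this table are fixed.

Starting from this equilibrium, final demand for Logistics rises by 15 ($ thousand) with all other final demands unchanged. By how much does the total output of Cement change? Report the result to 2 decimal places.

Δx_1 = 13.64

Technical coefficients a_ij = z_ij / X_j:
  a_11 = 0/390 = 0.00, a_21 = 156/390 = 0.40
  a_12 = 148/370 = 0.40, a_22 = 148/370 = 0.40
I − A =
  [   1.00    -0.40]
  [  -0.40     0.60]
det(I−A) = (1.00)(0.60) − (-0.40)(-0.40) = 0.4400
adj(I−A) = [[0.60, 0.40], [0.40, 1.00]]
(I − A)⁻¹ = adj(I−A) / det(I−A) ≈
  [   1.3636     0.9091]
  [   0.9091     2.2727]
Δx = (I − A)⁻¹ Δd with Δd having +15 in the Logistics component and 0 elsewhere.
So Δx_1 = L_12 · (+15), where L_12 = adj(I−A)_12 / det(I−A) = 0.40 / 0.4400.
Δx_1 = 0.40 × (+15) / 0.4400 = 6.00 / 0.4400 ≈ 13.64.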